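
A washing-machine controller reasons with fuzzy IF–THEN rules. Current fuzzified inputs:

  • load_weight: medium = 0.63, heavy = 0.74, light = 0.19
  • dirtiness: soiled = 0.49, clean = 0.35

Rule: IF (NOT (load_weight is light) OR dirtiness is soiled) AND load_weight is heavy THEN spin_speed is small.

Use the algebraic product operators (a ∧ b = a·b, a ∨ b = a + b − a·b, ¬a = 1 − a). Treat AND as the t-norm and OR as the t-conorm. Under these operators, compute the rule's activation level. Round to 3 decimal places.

0.668

firing strength: (¬light=1−0.19=0.81 OR soiled=0.49) = 0.9031; AND[a·b] with heavy=0.74 → w = 0.6683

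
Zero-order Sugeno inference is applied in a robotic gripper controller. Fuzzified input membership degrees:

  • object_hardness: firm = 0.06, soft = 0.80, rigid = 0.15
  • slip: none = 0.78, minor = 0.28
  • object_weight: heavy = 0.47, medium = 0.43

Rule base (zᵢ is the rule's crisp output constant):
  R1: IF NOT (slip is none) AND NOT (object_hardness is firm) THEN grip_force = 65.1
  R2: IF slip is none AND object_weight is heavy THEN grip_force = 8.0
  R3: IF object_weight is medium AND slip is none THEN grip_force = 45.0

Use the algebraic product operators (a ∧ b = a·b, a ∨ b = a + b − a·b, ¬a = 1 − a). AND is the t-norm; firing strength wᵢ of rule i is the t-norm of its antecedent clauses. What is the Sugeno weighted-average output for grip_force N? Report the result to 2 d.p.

R1 (z=65.1): ¬none=1−0.78=0.22, ¬firm=1−0.06=0.94; AND[a·b] → w = 0.2068
R2 (z=8.0): none=0.78, heavy=0.47; AND[a·b] → w = 0.3666
R3 (z=45.0): medium=0.43, none=0.78; AND[a·b] → w = 0.3354
Weighted average = (0.2068·65.1 + 0.3666·8.0 + 0.3354·45.0) / (0.2068 + 0.3666 + 0.3354)
  = 31.4885 / 0.9088 = 34.65

34.65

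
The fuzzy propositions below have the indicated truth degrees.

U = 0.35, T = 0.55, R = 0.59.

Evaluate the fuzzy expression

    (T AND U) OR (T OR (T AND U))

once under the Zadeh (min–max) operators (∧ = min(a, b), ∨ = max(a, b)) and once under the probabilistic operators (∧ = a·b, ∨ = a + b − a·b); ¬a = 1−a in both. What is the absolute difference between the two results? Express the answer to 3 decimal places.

Under Zadeh (min–max):
  T AND U = min(a, b) on (0.55, 0.35) = 0.35
  T AND U = min(a, b) on (0.55, 0.35) = 0.35
  T OR (T AND U) = max(a, b) on (0.55, 0.35) = 0.55
  (T AND U) OR (T OR (T AND U)) = max(a, b) on (0.35, 0.55) = 0.55
  → value = 0.5500
Under probabilistic:
  T AND U = a·b on (0.5500, 0.3500) = 0.1925
  T AND U = a·b on (0.5500, 0.3500) = 0.1925
  T OR (T AND U) = a + b − a·b on (0.5500, 0.1925) = 0.6366
  (T AND U) OR (T OR (T AND U)) = a + b − a·b on (0.1925, 0.6366) = 0.7066
  → value = 0.7066
|0.5500 − 0.7066| = 0.157

0.157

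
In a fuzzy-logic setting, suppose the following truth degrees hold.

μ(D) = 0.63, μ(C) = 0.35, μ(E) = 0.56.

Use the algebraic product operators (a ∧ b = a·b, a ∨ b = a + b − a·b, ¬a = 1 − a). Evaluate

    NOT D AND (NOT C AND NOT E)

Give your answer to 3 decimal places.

0.106

NOT D = 1 − 0.6300 = 0.3700
NOT C = 1 − 0.3500 = 0.6500
NOT E = 1 − 0.5600 = 0.4400
NOT C AND NOT E = a·b on (0.6500, 0.4400) = 0.2860
NOT D AND (NOT C AND NOT E) = a·b on (0.3700, 0.2860) = 0.1058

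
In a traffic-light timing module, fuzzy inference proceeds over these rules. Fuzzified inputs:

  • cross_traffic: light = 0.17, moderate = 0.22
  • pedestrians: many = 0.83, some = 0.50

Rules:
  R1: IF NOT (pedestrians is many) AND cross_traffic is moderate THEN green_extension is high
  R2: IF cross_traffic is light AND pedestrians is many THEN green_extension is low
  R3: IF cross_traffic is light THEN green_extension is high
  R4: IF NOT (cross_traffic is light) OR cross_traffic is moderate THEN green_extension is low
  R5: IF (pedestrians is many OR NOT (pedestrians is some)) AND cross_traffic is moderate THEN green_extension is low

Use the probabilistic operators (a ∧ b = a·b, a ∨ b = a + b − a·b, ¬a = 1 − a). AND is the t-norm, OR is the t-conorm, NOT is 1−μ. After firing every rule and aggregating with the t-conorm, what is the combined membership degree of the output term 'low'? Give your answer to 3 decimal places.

R1: ¬many=1−0.83=0.17, moderate=0.22; AND[a·b] → w = 0.0374
R2: light=0.17, many=0.83; AND[a·b] → w = 0.1411
R3: light=0.17 → w = 0.1700
R4: ¬light=1−0.17=0.83, moderate=0.22; OR[a + b − a·b] → w = 0.8674
R5: (many=0.83 OR ¬some=1−0.50=0.50) = 0.9150; AND[a·b] with moderate=0.22 → w = 0.2013
Rules with consequent 'low': {R2, R4, R5} → strengths 0.1411, 0.8674, 0.2013
Aggregate via t-conorm [a + b − a·b]: 0.9090

0.909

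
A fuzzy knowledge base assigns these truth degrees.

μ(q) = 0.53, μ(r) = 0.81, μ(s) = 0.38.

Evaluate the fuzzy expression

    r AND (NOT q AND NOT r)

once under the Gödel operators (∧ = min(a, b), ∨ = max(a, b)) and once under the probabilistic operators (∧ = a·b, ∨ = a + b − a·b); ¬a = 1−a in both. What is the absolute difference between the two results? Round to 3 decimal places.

0.118

Under Gödel:
  NOT q = 1 − 0.53 = 0.47
  NOT r = 1 − 0.81 = 0.19
  NOT q AND NOT r = min(a, b) on (0.47, 0.19) = 0.19
  r AND (NOT q AND NOT r) = min(a, b) on (0.81, 0.19) = 0.19
  → value = 0.1900
Under probabilistic:
  NOT q = 1 − 0.5300 = 0.4700
  NOT r = 1 − 0.8100 = 0.1900
  NOT q AND NOT r = a·b on (0.4700, 0.1900) = 0.0893
  r AND (NOT q AND NOT r) = a·b on (0.8100, 0.0893) = 0.0723
  → value = 0.0723
|0.1900 − 0.0723| = 0.118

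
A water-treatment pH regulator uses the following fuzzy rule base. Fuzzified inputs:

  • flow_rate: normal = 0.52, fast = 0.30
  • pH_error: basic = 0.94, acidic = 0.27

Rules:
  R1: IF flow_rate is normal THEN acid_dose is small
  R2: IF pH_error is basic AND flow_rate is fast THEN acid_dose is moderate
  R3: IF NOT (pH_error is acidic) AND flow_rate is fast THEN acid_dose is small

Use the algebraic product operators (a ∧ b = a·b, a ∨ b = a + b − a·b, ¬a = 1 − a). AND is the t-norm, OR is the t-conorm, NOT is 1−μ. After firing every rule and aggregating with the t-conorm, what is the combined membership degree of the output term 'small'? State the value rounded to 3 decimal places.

R1: normal=0.52 → w = 0.5200
R2: basic=0.94, fast=0.30; AND[a·b] → w = 0.2820
R3: ¬acidic=1−0.27=0.73, fast=0.30; AND[a·b] → w = 0.2190
Rules with consequent 'small': {R1, R3} → strengths 0.5200, 0.2190
Aggregate via t-conorm [a + b − a·b]: 0.6251

0.625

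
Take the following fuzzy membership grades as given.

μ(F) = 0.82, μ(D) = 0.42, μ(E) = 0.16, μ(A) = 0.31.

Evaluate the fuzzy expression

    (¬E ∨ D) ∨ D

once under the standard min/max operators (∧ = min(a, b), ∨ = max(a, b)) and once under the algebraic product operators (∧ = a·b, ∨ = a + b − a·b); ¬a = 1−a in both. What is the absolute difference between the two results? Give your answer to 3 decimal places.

0.106

Under standard min/max:
  ¬E = 1 − 0.16 = 0.84
  ¬E ∨ D = max(a, b) on (0.84, 0.42) = 0.84
  (¬E ∨ D) ∨ D = max(a, b) on (0.84, 0.42) = 0.84
  → value = 0.8400
Under algebraic product:
  ¬E = 1 − 0.1600 = 0.8400
  ¬E ∨ D = a + b − a·b on (0.8400, 0.4200) = 0.9072
  (¬E ∨ D) ∨ D = a + b − a·b on (0.9072, 0.4200) = 0.9462
  → value = 0.9462
|0.8400 − 0.9462| = 0.106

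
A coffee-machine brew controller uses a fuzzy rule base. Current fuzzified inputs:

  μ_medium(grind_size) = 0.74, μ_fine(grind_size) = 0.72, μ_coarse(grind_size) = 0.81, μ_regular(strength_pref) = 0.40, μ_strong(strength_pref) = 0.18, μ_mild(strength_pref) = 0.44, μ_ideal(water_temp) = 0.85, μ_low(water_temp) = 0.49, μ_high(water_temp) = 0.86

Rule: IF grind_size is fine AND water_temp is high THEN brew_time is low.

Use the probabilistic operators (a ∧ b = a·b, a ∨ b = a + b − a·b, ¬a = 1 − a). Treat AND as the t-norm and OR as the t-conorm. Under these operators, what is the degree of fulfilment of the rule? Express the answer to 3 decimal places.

0.619

firing strength: fine=0.72, high=0.86; AND[a·b] → w = 0.6192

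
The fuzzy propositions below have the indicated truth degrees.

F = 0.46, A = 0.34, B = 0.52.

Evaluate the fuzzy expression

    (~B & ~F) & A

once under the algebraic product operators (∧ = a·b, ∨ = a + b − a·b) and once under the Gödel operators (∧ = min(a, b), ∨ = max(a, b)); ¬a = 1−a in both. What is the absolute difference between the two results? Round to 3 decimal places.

0.252

Under algebraic product:
  ~B = 1 − 0.5200 = 0.4800
  ~F = 1 − 0.4600 = 0.5400
  ~B & ~F = a·b on (0.4800, 0.5400) = 0.2592
  (~B & ~F) & A = a·b on (0.2592, 0.3400) = 0.0881
  → value = 0.0881
Under Gödel:
  ~B = 1 − 0.52 = 0.48
  ~F = 1 − 0.46 = 0.54
  ~B & ~F = min(a, b) on (0.48, 0.54) = 0.48
  (~B & ~F) & A = min(a, b) on (0.48, 0.34) = 0.34
  → value = 0.3400
|0.0881 − 0.3400| = 0.252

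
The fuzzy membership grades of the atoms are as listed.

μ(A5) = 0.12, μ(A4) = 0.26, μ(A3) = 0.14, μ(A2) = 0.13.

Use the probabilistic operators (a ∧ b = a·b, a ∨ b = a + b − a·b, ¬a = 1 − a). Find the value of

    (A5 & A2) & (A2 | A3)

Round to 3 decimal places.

0.004

A5 & A2 = a·b on (0.1200, 0.1300) = 0.0156
A2 | A3 = a + b − a·b on (0.1300, 0.1400) = 0.2518
(A5 & A2) & (A2 | A3) = a·b on (0.0156, 0.2518) = 0.0039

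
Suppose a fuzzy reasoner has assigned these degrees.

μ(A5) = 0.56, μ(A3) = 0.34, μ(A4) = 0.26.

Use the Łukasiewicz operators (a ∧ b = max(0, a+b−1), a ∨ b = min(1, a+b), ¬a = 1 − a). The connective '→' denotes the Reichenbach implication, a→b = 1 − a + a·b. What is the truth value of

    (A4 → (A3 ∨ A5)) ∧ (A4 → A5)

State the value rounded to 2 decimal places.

A3 ∨ A5 = min(1, a+b) on (0.34, 0.56) = 0.90
A4 → (A3 ∨ A5)  [Reichenbach: 1 − a + a·b] with a=0.26, b=0.90 → 0.97
A4 → A5  [Reichenbach: 1 − a + a·b] with a=0.26, b=0.56 → 0.89
(A4 → (A3 ∨ A5)) ∧ (A4 → A5) = max(0, a+b−1) on (0.97, 0.89) = 0.86

0.86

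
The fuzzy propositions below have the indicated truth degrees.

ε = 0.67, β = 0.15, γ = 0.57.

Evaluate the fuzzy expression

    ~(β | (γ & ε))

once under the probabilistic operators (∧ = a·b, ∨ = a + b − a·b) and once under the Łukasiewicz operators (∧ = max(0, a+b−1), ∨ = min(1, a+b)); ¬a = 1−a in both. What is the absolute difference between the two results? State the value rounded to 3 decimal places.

Under probabilistic:
  γ & ε = a·b on (0.5700, 0.6700) = 0.3819
  β | (γ & ε) = a + b − a·b on (0.1500, 0.3819) = 0.4746
  ~(β | (γ & ε)) = 1 − 0.4746 = 0.5254
  → value = 0.5254
Under Łukasiewicz:
  γ & ε = max(0, a+b−1) on (0.57, 0.67) = 0.24
  β | (γ & ε) = min(1, a+b) on (0.15, 0.24) = 0.39
  ~(β | (γ & ε)) = 1 − 0.39 = 0.61
  → value = 0.6100
|0.5254 − 0.6100| = 0.085

0.085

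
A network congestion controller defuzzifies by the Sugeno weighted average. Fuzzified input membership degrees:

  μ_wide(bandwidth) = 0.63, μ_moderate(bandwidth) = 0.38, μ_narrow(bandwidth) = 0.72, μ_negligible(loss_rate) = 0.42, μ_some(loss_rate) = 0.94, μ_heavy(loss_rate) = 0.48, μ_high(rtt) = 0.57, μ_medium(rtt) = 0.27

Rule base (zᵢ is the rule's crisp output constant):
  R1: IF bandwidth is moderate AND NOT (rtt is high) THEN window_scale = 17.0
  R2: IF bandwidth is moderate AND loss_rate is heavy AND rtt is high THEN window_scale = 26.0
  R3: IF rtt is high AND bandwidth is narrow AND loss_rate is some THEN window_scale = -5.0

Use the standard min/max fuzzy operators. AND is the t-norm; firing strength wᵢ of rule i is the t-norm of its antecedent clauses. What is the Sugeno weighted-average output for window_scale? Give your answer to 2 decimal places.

R1 (z=17.0): moderate=0.38, ¬high=1−0.57=0.43; AND[min(a, b)] → w = 0.38
R2 (z=26.0): moderate=0.38, heavy=0.48, high=0.57; AND[min(a, b)] → w = 0.38
R3 (z=-5.0): high=0.57, narrow=0.72, some=0.94; AND[min(a, b)] → w = 0.57
Weighted average = (0.38·17.0 + 0.38·26.0 + 0.57·-5.0) / (0.38 + 0.38 + 0.57)
  = 13.4900 / 1.3300 = 10.14

10.14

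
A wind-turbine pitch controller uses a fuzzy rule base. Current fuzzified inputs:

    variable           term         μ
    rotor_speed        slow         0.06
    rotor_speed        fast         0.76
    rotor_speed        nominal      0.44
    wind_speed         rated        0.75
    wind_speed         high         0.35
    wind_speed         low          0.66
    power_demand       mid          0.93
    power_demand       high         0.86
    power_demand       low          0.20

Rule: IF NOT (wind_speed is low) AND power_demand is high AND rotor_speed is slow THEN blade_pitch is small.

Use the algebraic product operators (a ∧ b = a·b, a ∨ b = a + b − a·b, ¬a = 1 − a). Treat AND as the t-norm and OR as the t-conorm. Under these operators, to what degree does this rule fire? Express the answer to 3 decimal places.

firing strength: ¬low=1−0.66=0.34, high=0.86, slow=0.06; AND[a·b] → w = 0.0175

0.018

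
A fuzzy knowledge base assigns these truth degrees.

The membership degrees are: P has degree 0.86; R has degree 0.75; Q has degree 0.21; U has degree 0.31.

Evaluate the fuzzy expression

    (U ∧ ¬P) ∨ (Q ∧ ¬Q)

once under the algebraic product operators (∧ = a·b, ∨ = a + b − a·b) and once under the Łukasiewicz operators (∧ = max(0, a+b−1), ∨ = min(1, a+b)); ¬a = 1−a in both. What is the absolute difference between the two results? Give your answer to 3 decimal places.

0.202

Under algebraic product:
  ¬P = 1 − 0.8600 = 0.1400
  U ∧ ¬P = a·b on (0.3100, 0.1400) = 0.0434
  ¬Q = 1 − 0.2100 = 0.7900
  Q ∧ ¬Q = a·b on (0.2100, 0.7900) = 0.1659
  (U ∧ ¬P) ∨ (Q ∧ ¬Q) = a + b − a·b on (0.0434, 0.1659) = 0.2021
  → value = 0.2021
Under Łukasiewicz:
  ¬P = 1 − 0.86 = 0.14
  U ∧ ¬P = max(0, a+b−1) on (0.31, 0.14) = 0.00
  ¬Q = 1 − 0.21 = 0.79
  Q ∧ ¬Q = max(0, a+b−1) on (0.21, 0.79) = 0.00
  (U ∧ ¬P) ∨ (Q ∧ ¬Q) = min(1, a+b) on (0.00, 0.00) = 0.00
  → value = 0.0000
|0.2021 − 0.0000| = 0.202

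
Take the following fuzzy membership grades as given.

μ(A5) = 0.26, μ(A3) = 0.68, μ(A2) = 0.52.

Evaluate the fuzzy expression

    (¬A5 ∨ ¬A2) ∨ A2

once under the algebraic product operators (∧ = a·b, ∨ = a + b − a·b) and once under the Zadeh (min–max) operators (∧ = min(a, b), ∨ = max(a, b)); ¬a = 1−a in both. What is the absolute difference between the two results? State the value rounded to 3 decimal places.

0.195

Under algebraic product:
  ¬A5 = 1 − 0.2600 = 0.7400
  ¬A2 = 1 − 0.5200 = 0.4800
  ¬A5 ∨ ¬A2 = a + b − a·b on (0.7400, 0.4800) = 0.8648
  (¬A5 ∨ ¬A2) ∨ A2 = a + b − a·b on (0.8648, 0.5200) = 0.9351
  → value = 0.9351
Under Zadeh (min–max):
  ¬A5 = 1 − 0.26 = 0.74
  ¬A2 = 1 − 0.52 = 0.48
  ¬A5 ∨ ¬A2 = max(a, b) on (0.74, 0.48) = 0.74
  (¬A5 ∨ ¬A2) ∨ A2 = max(a, b) on (0.74, 0.52) = 0.74
  → value = 0.7400
|0.9351 − 0.7400| = 0.195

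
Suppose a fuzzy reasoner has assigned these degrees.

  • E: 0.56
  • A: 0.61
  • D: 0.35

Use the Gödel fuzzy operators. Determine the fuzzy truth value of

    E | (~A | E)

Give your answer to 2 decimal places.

~A = 1 − 0.61 = 0.39
~A | E = max(a, b) on (0.39, 0.56) = 0.56
E | (~A | E) = max(a, b) on (0.56, 0.56) = 0.56

0.56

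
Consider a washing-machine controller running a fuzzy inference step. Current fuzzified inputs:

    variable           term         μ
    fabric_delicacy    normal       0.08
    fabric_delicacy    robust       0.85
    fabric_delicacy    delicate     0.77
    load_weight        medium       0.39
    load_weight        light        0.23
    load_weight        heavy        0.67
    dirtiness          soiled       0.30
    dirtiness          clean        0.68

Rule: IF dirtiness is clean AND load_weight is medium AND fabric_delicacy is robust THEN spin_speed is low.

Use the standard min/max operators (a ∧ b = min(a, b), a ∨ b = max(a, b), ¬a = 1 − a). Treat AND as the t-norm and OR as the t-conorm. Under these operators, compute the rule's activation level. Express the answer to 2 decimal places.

0.39

firing strength: clean=0.68, medium=0.39, robust=0.85; AND[min(a, b)] → w = 0.39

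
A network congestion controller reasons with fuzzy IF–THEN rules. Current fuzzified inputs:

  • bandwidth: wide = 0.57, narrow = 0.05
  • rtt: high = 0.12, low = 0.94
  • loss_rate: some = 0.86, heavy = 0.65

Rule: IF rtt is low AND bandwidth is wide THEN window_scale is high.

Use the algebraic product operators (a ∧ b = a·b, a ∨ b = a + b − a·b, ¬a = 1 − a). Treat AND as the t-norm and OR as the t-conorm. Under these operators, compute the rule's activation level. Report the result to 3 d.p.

0.536

firing strength: low=0.94, wide=0.57; AND[a·b] → w = 0.5358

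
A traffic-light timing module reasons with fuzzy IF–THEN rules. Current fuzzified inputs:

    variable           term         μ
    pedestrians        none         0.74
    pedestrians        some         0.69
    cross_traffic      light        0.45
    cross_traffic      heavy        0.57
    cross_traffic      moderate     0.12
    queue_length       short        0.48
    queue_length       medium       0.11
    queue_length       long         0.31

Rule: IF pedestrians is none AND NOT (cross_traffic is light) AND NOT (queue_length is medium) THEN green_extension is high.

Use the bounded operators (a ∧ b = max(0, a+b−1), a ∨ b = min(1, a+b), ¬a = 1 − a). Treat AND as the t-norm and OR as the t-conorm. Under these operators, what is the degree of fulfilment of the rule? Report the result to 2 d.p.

firing strength: none=0.74, ¬light=1−0.45=0.55, ¬medium=1−0.11=0.89; AND[max(0, a+b−1)] → w = 0.18

0.18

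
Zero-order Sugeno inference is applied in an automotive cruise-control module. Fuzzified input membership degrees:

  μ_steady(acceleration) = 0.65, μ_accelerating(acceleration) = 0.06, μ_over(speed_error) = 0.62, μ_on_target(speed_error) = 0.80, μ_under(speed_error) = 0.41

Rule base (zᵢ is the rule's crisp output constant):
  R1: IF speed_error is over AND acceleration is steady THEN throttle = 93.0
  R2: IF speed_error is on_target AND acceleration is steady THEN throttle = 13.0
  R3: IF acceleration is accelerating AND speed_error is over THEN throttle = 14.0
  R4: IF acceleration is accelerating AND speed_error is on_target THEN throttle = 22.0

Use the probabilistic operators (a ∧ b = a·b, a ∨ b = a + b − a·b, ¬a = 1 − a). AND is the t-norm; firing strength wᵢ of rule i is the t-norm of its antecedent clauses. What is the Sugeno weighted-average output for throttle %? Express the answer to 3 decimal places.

45.443

R1 (z=93.0): over=0.62, steady=0.65; AND[a·b] → w = 0.4030
R2 (z=13.0): on_target=0.80, steady=0.65; AND[a·b] → w = 0.5200
R3 (z=14.0): accelerating=0.06, over=0.62; AND[a·b] → w = 0.0372
R4 (z=22.0): accelerating=0.06, on_target=0.80; AND[a·b] → w = 0.0480
Weighted average = (0.4030·93.0 + 0.5200·13.0 + 0.0372·14.0 + 0.0480·22.0) / (0.4030 + 0.5200 + 0.0372 + 0.0480)
  = 45.8158 / 1.0082 = 45.443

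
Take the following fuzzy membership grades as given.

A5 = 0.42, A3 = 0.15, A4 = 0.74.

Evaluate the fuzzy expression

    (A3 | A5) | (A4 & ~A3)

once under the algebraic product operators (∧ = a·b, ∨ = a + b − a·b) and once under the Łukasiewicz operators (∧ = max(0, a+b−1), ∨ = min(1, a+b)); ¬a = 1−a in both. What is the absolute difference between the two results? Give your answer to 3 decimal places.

Under algebraic product:
  A3 | A5 = a + b − a·b on (0.1500, 0.4200) = 0.5070
  ~A3 = 1 − 0.1500 = 0.8500
  A4 & ~A3 = a·b on (0.7400, 0.8500) = 0.6290
  (A3 | A5) | (A4 & ~A3) = a + b − a·b on (0.5070, 0.6290) = 0.8171
  → value = 0.8171
Under Łukasiewicz:
  A3 | A5 = min(1, a+b) on (0.15, 0.42) = 0.57
  ~A3 = 1 − 0.15 = 0.85
  A4 & ~A3 = max(0, a+b−1) on (0.74, 0.85) = 0.59
  (A3 | A5) | (A4 & ~A3) = min(1, a+b) on (0.57, 0.59) = 1.00
  → value = 1.0000
|0.8171 − 1.0000| = 0.183

0.183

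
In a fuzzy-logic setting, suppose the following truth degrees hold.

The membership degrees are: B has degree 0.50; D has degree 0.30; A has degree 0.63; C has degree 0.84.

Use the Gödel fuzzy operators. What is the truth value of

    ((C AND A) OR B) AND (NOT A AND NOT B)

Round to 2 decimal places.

C AND A = min(a, b) on (0.84, 0.63) = 0.63
(C AND A) OR B = max(a, b) on (0.63, 0.50) = 0.63
NOT A = 1 − 0.63 = 0.37
NOT B = 1 − 0.50 = 0.50
NOT A AND NOT B = min(a, b) on (0.37, 0.50) = 0.37
((C AND A) OR B) AND (NOT A AND NOT B) = min(a, b) on (0.63, 0.37) = 0.37

0.37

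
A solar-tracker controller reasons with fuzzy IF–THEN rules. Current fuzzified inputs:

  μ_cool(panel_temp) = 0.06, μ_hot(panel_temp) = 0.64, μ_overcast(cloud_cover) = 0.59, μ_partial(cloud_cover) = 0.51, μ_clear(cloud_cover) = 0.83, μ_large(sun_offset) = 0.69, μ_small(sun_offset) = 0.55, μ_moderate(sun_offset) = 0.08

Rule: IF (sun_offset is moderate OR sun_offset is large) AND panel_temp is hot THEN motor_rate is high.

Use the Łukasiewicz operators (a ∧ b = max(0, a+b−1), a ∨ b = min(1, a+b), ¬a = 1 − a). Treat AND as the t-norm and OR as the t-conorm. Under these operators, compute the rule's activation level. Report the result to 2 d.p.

firing strength: (moderate=0.08 OR large=0.69) = 0.77; AND[max(0, a+b−1)] with hot=0.64 → w = 0.41

0.41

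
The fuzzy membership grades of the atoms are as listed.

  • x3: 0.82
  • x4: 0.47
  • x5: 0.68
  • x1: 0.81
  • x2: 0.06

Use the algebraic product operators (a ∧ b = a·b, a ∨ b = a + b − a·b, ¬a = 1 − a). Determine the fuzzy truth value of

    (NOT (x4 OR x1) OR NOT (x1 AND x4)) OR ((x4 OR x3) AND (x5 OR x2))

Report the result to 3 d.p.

0.874

x4 OR x1 = a + b − a·b on (0.4700, 0.8100) = 0.8993
NOT (x4 OR x1) = 1 − 0.8993 = 0.1007
x1 AND x4 = a·b on (0.8100, 0.4700) = 0.3807
NOT (x1 AND x4) = 1 − 0.3807 = 0.6193
NOT (x4 OR x1) OR NOT (x1 AND x4) = a + b − a·b on (0.1007, 0.6193) = 0.6576
x4 OR x3 = a + b − a·b on (0.4700, 0.8200) = 0.9046
x5 OR x2 = a + b − a·b on (0.6800, 0.0600) = 0.6992
(x4 OR x3) AND (x5 OR x2) = a·b on (0.9046, 0.6992) = 0.6325
(NOT (x4 OR x1) OR NOT (x1 AND x4)) OR ((x4 OR x3) AND (x5 OR x2)) = a + b − a·b on (0.6576, 0.6325) = 0.8742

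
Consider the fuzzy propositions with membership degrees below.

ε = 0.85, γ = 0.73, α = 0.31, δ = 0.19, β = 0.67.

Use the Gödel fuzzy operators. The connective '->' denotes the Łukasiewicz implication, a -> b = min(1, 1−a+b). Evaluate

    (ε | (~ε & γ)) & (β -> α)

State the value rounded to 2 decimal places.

~ε = 1 − 0.85 = 0.15
~ε & γ = min(a, b) on (0.15, 0.73) = 0.15
ε | (~ε & γ) = max(a, b) on (0.85, 0.15) = 0.85
β -> α  [Łukasiewicz: min(1, 1−a+b)] with a=0.67, b=0.31 → 0.64
(ε | (~ε & γ)) & (β -> α) = min(a, b) on (0.85, 0.64) = 0.64

0.64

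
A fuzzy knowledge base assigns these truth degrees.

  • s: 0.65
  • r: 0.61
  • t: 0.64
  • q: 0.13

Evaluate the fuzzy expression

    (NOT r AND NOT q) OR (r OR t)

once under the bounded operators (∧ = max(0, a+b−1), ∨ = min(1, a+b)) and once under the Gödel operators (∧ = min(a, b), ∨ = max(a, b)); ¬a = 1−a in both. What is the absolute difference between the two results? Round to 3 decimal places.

0.360

Under bounded:
  NOT r = 1 − 0.61 = 0.39
  NOT q = 1 − 0.13 = 0.87
  NOT r AND NOT q = max(0, a+b−1) on (0.39, 0.87) = 0.26
  r OR t = min(1, a+b) on (0.61, 0.64) = 1.00
  (NOT r AND NOT q) OR (r OR t) = min(1, a+b) on (0.26, 1.00) = 1.00
  → value = 1.0000
Under Gödel:
  NOT r = 1 − 0.61 = 0.39
  NOT q = 1 − 0.13 = 0.87
  NOT r AND NOT q = min(a, b) on (0.39, 0.87) = 0.39
  r OR t = max(a, b) on (0.61, 0.64) = 0.64
  (NOT r AND NOT q) OR (r OR t) = max(a, b) on (0.39, 0.64) = 0.64
  → value = 0.6400
|1.0000 − 0.6400| = 0.360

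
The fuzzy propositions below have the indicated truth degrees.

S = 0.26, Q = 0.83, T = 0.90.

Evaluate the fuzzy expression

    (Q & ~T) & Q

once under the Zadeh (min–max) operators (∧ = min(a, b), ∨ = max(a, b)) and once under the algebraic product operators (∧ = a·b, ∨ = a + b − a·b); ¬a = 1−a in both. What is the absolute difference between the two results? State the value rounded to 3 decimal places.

0.031

Under Zadeh (min–max):
  ~T = 1 − 0.90 = 0.10
  Q & ~T = min(a, b) on (0.83, 0.10) = 0.10
  (Q & ~T) & Q = min(a, b) on (0.10, 0.83) = 0.10
  → value = 0.1000
Under algebraic product:
  ~T = 1 − 0.9000 = 0.1000
  Q & ~T = a·b on (0.8300, 0.1000) = 0.0830
  (Q & ~T) & Q = a·b on (0.0830, 0.8300) = 0.0689
  → value = 0.0689
|0.1000 − 0.0689| = 0.031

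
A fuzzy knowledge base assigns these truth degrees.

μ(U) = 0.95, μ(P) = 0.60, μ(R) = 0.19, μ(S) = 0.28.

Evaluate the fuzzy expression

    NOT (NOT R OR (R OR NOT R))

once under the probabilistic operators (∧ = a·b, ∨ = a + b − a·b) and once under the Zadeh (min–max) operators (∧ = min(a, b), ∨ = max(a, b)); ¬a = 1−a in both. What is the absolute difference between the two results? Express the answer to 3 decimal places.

0.161

Under probabilistic:
  NOT R = 1 − 0.1900 = 0.8100
  NOT R = 1 − 0.1900 = 0.8100
  R OR NOT R = a + b − a·b on (0.1900, 0.8100) = 0.8461
  NOT R OR (R OR NOT R) = a + b − a·b on (0.8100, 0.8461) = 0.9708
  NOT (NOT R OR (R OR NOT R)) = 1 − 0.9708 = 0.0292
  → value = 0.0292
Under Zadeh (min–max):
  NOT R = 1 − 0.19 = 0.81
  NOT R = 1 − 0.19 = 0.81
  R OR NOT R = max(a, b) on (0.19, 0.81) = 0.81
  NOT R OR (R OR NOT R) = max(a, b) on (0.81, 0.81) = 0.81
  NOT (NOT R OR (R OR NOT R)) = 1 − 0.81 = 0.19
  → value = 0.1900
|0.0292 − 0.1900| = 0.161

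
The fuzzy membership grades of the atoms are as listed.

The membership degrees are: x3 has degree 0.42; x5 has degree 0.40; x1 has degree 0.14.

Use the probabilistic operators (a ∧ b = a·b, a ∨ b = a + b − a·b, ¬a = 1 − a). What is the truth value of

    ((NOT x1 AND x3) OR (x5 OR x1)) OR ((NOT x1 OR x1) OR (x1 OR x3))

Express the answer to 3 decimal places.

0.980

NOT x1 = 1 − 0.1400 = 0.8600
NOT x1 AND x3 = a·b on (0.8600, 0.4200) = 0.3612
x5 OR x1 = a + b − a·b on (0.4000, 0.1400) = 0.4840
(NOT x1 AND x3) OR (x5 OR x1) = a + b − a·b on (0.3612, 0.4840) = 0.6704
NOT x1 = 1 − 0.1400 = 0.8600
NOT x1 OR x1 = a + b − a·b on (0.8600, 0.1400) = 0.8796
x1 OR x3 = a + b − a·b on (0.1400, 0.4200) = 0.5012
(NOT x1 OR x1) OR (x1 OR x3) = a + b − a·b on (0.8796, 0.5012) = 0.9399
((NOT x1 AND x3) OR (x5 OR x1)) OR ((NOT x1 OR x1) OR (x1 OR x3)) = a + b − a·b on (0.6704, 0.9399) = 0.9802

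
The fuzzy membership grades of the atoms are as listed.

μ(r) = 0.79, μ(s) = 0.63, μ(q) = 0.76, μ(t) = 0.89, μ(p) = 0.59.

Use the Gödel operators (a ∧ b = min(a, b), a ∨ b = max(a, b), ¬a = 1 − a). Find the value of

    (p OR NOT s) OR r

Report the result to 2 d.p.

NOT s = 1 − 0.63 = 0.37
p OR NOT s = max(a, b) on (0.59, 0.37) = 0.59
(p OR NOT s) OR r = max(a, b) on (0.59, 0.79) = 0.79

0.79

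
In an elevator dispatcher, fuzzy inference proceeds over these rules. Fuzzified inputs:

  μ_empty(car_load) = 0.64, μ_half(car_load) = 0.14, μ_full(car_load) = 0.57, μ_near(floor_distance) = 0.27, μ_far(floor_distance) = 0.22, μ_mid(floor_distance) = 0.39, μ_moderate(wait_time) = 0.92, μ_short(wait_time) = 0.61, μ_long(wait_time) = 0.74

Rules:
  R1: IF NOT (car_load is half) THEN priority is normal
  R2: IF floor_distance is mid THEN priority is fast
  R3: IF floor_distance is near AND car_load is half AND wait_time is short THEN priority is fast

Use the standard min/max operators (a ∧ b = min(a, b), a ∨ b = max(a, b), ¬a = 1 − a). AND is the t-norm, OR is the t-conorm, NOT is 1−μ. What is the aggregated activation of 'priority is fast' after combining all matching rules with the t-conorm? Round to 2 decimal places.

R1: ¬half=1−0.14=0.86 → w = 0.86
R2: mid=0.39 → w = 0.39
R3: near=0.27, half=0.14, short=0.61; AND[min(a, b)] → w = 0.14
Rules with consequent 'fast': {R2, R3} → strengths 0.39, 0.14
Aggregate via t-conorm [max(a, b)]: 0.39

0.39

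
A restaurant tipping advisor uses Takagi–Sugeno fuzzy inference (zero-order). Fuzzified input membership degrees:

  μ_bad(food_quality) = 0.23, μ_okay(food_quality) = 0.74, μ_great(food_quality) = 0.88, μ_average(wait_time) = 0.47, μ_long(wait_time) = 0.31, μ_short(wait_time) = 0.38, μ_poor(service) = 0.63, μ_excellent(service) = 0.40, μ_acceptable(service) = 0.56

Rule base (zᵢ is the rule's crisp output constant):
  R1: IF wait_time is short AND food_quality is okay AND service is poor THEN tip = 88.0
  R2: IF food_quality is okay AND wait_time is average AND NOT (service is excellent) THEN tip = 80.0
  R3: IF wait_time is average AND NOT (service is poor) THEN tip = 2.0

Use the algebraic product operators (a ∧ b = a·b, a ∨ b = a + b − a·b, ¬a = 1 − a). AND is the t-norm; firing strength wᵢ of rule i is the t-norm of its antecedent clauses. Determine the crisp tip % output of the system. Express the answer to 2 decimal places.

58.30

R1 (z=88.0): short=0.38, okay=0.74, poor=0.63; AND[a·b] → w = 0.1772
R2 (z=80.0): okay=0.74, average=0.47, ¬excellent=1−0.40=0.60; AND[a·b] → w = 0.2087
R3 (z=2.0): average=0.47, ¬poor=1−0.63=0.37; AND[a·b] → w = 0.1739
Weighted average = (0.1772·88.0 + 0.2087·80.0 + 0.1739·2.0) / (0.1772 + 0.2087 + 0.1739)
  = 32.6319 / 0.5597 = 58.30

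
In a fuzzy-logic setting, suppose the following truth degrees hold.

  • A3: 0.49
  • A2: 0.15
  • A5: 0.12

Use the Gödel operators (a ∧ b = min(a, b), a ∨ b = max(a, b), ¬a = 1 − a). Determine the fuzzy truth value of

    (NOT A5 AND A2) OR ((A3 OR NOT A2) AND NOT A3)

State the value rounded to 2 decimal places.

0.51

NOT A5 = 1 − 0.12 = 0.88
NOT A5 AND A2 = min(a, b) on (0.88, 0.15) = 0.15
NOT A2 = 1 − 0.15 = 0.85
A3 OR NOT A2 = max(a, b) on (0.49, 0.85) = 0.85
NOT A3 = 1 − 0.49 = 0.51
(A3 OR NOT A2) AND NOT A3 = min(a, b) on (0.85, 0.51) = 0.51
(NOT A5 AND A2) OR ((A3 OR NOT A2) AND NOT A3) = max(a, b) on (0.15, 0.51) = 0.51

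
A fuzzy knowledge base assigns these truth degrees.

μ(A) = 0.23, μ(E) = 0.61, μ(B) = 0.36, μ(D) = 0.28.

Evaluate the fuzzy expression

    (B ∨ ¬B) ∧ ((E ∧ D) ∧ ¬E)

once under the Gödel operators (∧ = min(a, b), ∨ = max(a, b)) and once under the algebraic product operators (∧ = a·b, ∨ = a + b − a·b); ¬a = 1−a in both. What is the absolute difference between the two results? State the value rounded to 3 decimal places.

Under Gödel:
  ¬B = 1 − 0.36 = 0.64
  B ∨ ¬B = max(a, b) on (0.36, 0.64) = 0.64
  E ∧ D = min(a, b) on (0.61, 0.28) = 0.28
  ¬E = 1 − 0.61 = 0.39
  (E ∧ D) ∧ ¬E = min(a, b) on (0.28, 0.39) = 0.28
  (B ∨ ¬B) ∧ ((E ∧ D) ∧ ¬E) = min(a, b) on (0.64, 0.28) = 0.28
  → value = 0.2800
Under algebraic product:
  ¬B = 1 − 0.3600 = 0.6400
  B ∨ ¬B = a + b − a·b on (0.3600, 0.6400) = 0.7696
  E ∧ D = a·b on (0.6100, 0.2800) = 0.1708
  ¬E = 1 − 0.6100 = 0.3900
  (E ∧ D) ∧ ¬E = a·b on (0.1708, 0.3900) = 0.0666
  (B ∨ ¬B) ∧ ((E ∧ D) ∧ ¬E) = a·b on (0.7696, 0.0666) = 0.0513
  → value = 0.0513
|0.2800 − 0.0513| = 0.229

0.229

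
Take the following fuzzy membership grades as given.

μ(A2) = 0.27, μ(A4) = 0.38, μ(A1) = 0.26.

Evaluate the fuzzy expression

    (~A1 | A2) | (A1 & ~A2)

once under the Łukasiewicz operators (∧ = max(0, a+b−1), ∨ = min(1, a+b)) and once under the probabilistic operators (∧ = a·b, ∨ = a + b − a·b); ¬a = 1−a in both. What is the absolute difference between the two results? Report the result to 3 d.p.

0.154

Under Łukasiewicz:
  ~A1 = 1 − 0.26 = 0.74
  ~A1 | A2 = min(1, a+b) on (0.74, 0.27) = 1.00
  ~A2 = 1 − 0.27 = 0.73
  A1 & ~A2 = max(0, a+b−1) on (0.26, 0.73) = 0.00
  (~A1 | A2) | (A1 & ~A2) = min(1, a+b) on (1.00, 0.00) = 1.00
  → value = 1.0000
Under probabilistic:
  ~A1 = 1 − 0.2600 = 0.7400
  ~A1 | A2 = a + b − a·b on (0.7400, 0.2700) = 0.8102
  ~A2 = 1 − 0.2700 = 0.7300
  A1 & ~A2 = a·b on (0.2600, 0.7300) = 0.1898
  (~A1 | A2) | (A1 & ~A2) = a + b − a·b on (0.8102, 0.1898) = 0.8462
  → value = 0.8462
|1.0000 − 0.8462| = 0.154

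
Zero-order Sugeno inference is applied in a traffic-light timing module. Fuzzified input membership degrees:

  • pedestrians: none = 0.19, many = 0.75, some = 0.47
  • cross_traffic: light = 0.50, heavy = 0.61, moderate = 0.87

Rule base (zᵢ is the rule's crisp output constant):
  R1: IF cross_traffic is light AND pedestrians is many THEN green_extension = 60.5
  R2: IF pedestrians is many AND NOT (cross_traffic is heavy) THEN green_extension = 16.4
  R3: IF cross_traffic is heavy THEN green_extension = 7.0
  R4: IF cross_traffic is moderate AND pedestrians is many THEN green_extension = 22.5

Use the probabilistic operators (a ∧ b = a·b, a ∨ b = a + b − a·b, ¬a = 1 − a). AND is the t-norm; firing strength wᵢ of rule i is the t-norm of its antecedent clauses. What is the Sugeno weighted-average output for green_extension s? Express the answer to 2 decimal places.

24.06

R1 (z=60.5): light=0.50, many=0.75; AND[a·b] → w = 0.3750
R2 (z=16.4): many=0.75, ¬heavy=1−0.61=0.39; AND[a·b] → w = 0.2925
R3 (z=7.0): heavy=0.61 → w = 0.6100
R4 (z=22.5): moderate=0.87, many=0.75; AND[a·b] → w = 0.6525
Weighted average = (0.3750·60.5 + 0.2925·16.4 + 0.6100·7.0 + 0.6525·22.5) / (0.3750 + 0.2925 + 0.6100 + 0.6525)
  = 46.4357 / 1.9300 = 24.06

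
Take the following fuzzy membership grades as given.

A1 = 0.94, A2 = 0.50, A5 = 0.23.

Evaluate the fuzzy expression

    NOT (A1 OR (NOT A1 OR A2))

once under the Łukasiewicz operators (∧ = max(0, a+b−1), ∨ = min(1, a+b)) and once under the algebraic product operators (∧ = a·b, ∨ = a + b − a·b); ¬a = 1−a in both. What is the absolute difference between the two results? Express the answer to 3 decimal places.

0.028

Under Łukasiewicz:
  NOT A1 = 1 − 0.94 = 0.06
  NOT A1 OR A2 = min(1, a+b) on (0.06, 0.50) = 0.56
  A1 OR (NOT A1 OR A2) = min(1, a+b) on (0.94, 0.56) = 1.00
  NOT (A1 OR (NOT A1 OR A2)) = 1 − 1.00 = 0.00
  → value = 0.0000
Under algebraic product:
  NOT A1 = 1 − 0.9400 = 0.0600
  NOT A1 OR A2 = a + b − a·b on (0.0600, 0.5000) = 0.5300
  A1 OR (NOT A1 OR A2) = a + b − a·b on (0.9400, 0.5300) = 0.9718
  NOT (A1 OR (NOT A1 OR A2)) = 1 − 0.9718 = 0.0282
  → value = 0.0282
|0.0000 − 0.0282| = 0.028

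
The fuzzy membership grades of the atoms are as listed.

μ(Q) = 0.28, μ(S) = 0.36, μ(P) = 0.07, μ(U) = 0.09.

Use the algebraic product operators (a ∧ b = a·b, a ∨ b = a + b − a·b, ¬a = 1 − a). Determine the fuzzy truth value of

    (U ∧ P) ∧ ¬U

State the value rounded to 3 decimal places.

U ∧ P = a·b on (0.0900, 0.0700) = 0.0063
¬U = 1 − 0.0900 = 0.9100
(U ∧ P) ∧ ¬U = a·b on (0.0063, 0.9100) = 0.0057

0.006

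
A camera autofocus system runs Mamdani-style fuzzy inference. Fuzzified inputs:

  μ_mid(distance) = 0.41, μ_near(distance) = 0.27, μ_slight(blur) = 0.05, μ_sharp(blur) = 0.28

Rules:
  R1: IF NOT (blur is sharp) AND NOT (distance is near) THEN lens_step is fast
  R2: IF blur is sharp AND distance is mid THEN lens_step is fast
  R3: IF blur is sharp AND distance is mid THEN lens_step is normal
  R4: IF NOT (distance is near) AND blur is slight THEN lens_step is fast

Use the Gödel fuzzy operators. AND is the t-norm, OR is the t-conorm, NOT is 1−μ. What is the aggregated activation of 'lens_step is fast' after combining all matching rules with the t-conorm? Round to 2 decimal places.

0.72

R1: ¬sharp=1−0.28=0.72, ¬near=1−0.27=0.73; AND[min(a, b)] → w = 0.72
R2: sharp=0.28, mid=0.41; AND[min(a, b)] → w = 0.28
R3: sharp=0.28, mid=0.41; AND[min(a, b)] → w = 0.28
R4: ¬near=1−0.27=0.73, slight=0.05; AND[min(a, b)] → w = 0.05
Rules with consequent 'fast': {R1, R2, R4} → strengths 0.72, 0.28, 0.05
Aggregate via t-conorm [max(a, b)]: 0.72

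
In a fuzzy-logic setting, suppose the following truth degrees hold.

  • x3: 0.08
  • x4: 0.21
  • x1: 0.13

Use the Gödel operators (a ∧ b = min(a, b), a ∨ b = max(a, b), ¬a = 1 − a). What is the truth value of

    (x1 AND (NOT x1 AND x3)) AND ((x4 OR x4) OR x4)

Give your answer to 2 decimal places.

0.08

NOT x1 = 1 − 0.13 = 0.87
NOT x1 AND x3 = min(a, b) on (0.87, 0.08) = 0.08
x1 AND (NOT x1 AND x3) = min(a, b) on (0.13, 0.08) = 0.08
x4 OR x4 = max(a, b) on (0.21, 0.21) = 0.21
(x4 OR x4) OR x4 = max(a, b) on (0.21, 0.21) = 0.21
(x1 AND (NOT x1 AND x3)) AND ((x4 OR x4) OR x4) = min(a, b) on (0.08, 0.21) = 0.08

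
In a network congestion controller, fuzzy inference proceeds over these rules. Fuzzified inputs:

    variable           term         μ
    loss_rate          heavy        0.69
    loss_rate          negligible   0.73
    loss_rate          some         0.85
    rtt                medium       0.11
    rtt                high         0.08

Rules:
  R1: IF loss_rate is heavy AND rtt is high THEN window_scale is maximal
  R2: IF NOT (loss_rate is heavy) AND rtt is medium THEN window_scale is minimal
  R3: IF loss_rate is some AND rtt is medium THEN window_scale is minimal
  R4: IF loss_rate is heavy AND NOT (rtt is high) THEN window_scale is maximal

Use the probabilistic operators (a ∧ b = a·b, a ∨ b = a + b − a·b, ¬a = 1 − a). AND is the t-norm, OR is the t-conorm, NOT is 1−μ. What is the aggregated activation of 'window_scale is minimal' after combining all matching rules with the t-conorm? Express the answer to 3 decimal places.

R1: heavy=0.69, high=0.08; AND[a·b] → w = 0.0552
R2: ¬heavy=1−0.69=0.31, medium=0.11; AND[a·b] → w = 0.0341
R3: some=0.85, medium=0.11; AND[a·b] → w = 0.0935
R4: heavy=0.69, ¬high=1−0.08=0.92; AND[a·b] → w = 0.6348
Rules with consequent 'minimal': {R2, R3} → strengths 0.0341, 0.0935
Aggregate via t-conorm [a + b − a·b]: 0.1244

0.124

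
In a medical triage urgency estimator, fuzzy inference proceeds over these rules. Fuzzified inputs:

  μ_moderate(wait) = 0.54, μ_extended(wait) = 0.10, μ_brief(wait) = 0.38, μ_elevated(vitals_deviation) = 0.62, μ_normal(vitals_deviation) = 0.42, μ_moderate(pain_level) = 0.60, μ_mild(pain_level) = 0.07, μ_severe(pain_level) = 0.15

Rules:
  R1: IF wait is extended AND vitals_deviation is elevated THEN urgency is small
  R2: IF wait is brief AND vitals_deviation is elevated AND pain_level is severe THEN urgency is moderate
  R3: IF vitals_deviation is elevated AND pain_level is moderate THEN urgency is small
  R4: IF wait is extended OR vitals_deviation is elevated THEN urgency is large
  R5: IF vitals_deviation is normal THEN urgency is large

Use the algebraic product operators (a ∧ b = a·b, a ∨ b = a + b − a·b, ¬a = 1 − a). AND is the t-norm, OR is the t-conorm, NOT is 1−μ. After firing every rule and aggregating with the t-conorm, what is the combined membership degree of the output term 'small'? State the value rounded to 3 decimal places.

0.411

R1: extended=0.10, elevated=0.62; AND[a·b] → w = 0.0620
R2: brief=0.38, elevated=0.62, severe=0.15; AND[a·b] → w = 0.0353
R3: elevated=0.62, moderate=0.60; AND[a·b] → w = 0.3720
R4: extended=0.10, elevated=0.62; OR[a + b − a·b] → w = 0.6580
R5: normal=0.42 → w = 0.4200
Rules with consequent 'small': {R1, R3} → strengths 0.0620, 0.3720
Aggregate via t-conorm [a + b − a·b]: 0.4109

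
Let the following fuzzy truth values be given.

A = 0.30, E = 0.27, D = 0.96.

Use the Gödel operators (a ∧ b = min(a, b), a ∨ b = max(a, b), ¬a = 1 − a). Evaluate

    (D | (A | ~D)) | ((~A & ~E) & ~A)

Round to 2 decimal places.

~D = 1 − 0.96 = 0.04
A | ~D = max(a, b) on (0.30, 0.04) = 0.30
D | (A | ~D) = max(a, b) on (0.96, 0.30) = 0.96
~A = 1 − 0.30 = 0.70
~E = 1 − 0.27 = 0.73
~A & ~E = min(a, b) on (0.70, 0.73) = 0.70
~A = 1 − 0.30 = 0.70
(~A & ~E) & ~A = min(a, b) on (0.70, 0.70) = 0.70
(D | (A | ~D)) | ((~A & ~E) & ~A) = max(a, b) on (0.96, 0.70) = 0.96

0.96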